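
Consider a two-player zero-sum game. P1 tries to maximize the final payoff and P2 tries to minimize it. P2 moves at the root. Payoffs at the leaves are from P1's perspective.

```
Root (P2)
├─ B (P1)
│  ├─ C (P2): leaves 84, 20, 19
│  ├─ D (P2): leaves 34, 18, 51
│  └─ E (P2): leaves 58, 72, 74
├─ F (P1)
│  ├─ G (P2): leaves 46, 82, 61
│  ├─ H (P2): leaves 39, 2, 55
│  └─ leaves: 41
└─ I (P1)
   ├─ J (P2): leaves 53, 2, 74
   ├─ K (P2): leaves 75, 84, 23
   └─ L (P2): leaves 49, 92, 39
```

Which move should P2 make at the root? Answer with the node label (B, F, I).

I

C (P2): min(84, 20, 19) = 19
D (P2): min(34, 18, 51) = 18
E (P2): min(58, 72, 74) = 58
B (P1): max(19, 18, 58) = 58
G (P2): min(46, 82, 61) = 46
H (P2): min(39, 2, 55) = 2
F (P1): max(46, 2, 41) = 46
J (P2): min(53, 2, 74) = 2
K (P2): min(75, 84, 23) = 23
L (P2): min(49, 92, 39) = 39
I (P1): max(2, 23, 39) = 39
Root (P2): min(58, 46, 39) = 39
P2 picks the child with the lowest value: I (value 39).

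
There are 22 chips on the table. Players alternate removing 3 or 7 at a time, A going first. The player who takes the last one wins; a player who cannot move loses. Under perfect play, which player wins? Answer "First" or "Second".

Second

i:   0  1  2  3  4  5  6  7  8  9 10 11 12 13 14 15 16 17 18 19 20 21 22
     L  L  L  W  W  W  L  W  W  W  L  L  L  W  W  W  L  W  W  W  L  L  L
Position 22 is L, so the second player wins.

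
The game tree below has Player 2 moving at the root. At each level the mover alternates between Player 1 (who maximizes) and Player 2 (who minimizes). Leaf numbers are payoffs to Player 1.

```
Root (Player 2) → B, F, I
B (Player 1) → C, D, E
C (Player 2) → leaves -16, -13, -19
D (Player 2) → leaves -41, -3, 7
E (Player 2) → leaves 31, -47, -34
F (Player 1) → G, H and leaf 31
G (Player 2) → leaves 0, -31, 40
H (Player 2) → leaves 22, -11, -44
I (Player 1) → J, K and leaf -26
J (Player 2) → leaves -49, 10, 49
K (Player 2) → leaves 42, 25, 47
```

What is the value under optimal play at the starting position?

-19

C (Player 2): min(-16, -13, -19) = -19
D (Player 2): min(-41, -3, 7) = -41
E (Player 2): min(31, -47, -34) = -47
B (Player 1): max(-19, -41, -47) = -19
G (Player 2): min(0, -31, 40) = -31
H (Player 2): min(22, -11, -44) = -44
F (Player 1): max(-31, -44, 31) = 31
J (Player 2): min(-49, 10, 49) = -49
K (Player 2): min(42, 25, 47) = 25
I (Player 1): max(-49, 25, -26) = 25
Root (Player 2): min(-19, 31, 25) = -19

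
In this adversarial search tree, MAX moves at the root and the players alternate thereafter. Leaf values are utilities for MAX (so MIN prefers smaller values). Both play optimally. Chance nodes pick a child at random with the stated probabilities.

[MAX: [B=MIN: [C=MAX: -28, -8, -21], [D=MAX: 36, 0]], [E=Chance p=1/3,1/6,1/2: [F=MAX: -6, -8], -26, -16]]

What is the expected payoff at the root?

-8

C (MAX): max(-28, -8, -21) = -8
D (MAX): max(36, 0) = 36
B (MIN): min(-8, 36) = -8
F (MAX): max(-6, -8) = -6
E (Chance): 1/3·-6 + 1/6·-26 + 1/2·-16 = -14.33
Root (MAX): max(-8, -14.33) = -8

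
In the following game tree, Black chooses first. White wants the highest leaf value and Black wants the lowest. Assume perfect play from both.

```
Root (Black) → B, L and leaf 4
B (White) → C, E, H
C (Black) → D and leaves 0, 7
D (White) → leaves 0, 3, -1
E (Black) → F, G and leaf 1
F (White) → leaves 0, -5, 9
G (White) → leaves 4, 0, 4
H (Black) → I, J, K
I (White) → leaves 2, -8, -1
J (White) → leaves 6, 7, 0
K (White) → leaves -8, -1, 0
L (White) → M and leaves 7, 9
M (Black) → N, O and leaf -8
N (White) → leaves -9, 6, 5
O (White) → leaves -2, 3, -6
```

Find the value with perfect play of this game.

D (White): max(0, 3, -1) = 3
C (Black): min(3, 0, 7) = 0
F (White): max(0, -5, 9) = 9
G (White): max(4, 0, 4) = 4
E (Black): min(9, 4, 1) = 1
I (White): max(2, -8, -1) = 2
J (White): max(6, 7, 0) = 7
K (White): max(-8, -1, 0) = 0
H (Black): min(2, 7, 0) = 0
B (White): max(0, 1, 0) = 1
N (White): max(-9, 6, 5) = 6
O (White): max(-2, 3, -6) = 3
M (Black): min(6, 3, -8) = -8
L (White): max(-8, 7, 9) = 9
Root (Black): min(1, 9, 4) = 1

1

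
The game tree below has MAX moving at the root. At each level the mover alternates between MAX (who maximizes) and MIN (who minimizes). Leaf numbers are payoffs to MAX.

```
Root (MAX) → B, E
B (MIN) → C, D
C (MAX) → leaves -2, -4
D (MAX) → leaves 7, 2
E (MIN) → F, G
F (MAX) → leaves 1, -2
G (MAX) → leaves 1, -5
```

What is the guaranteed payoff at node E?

1

F: max(1, -2) = 1
G: max(1, -5) = 1
E: min(1, 1) = 1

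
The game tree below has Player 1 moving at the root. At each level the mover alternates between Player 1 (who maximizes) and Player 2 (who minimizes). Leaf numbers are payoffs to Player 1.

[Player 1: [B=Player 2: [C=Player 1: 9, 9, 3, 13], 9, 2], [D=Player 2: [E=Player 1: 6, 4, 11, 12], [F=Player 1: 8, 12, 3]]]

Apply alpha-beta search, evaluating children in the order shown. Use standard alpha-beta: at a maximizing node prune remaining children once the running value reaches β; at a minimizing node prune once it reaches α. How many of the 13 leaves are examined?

C [α=-∞,β=+∞]: v=13
B [α=-∞,β=+∞]: v=2
E [α=2,β=+∞]: v=12
F [α=2,β=12]: v=12 after child 2 ≥ β → β-cutoff, skip 1
D [α=2,β=+∞]: v=12
Root [α=-∞,β=+∞]: v=12
Leaves evaluated: 12 of 13.

12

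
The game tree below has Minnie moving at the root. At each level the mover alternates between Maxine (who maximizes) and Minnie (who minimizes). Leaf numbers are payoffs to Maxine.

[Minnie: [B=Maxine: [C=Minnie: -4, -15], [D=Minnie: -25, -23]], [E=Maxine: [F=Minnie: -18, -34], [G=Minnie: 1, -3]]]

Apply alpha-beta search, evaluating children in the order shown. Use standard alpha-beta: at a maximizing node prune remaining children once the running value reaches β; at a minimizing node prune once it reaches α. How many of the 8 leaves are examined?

7

C [α=-∞,β=+∞]: v=-15
D [α=-15,β=+∞]: v=-25 after child 1 ≤ α → α-cutoff, skip 1
B [α=-∞,β=+∞]: v=-15
F [α=-∞,β=-15]: v=-34
G [α=-34,β=-15]: v=-3
E [α=-∞,β=-15]: v=-3
Root [α=-∞,β=+∞]: v=-15
Leaves evaluated: 7 of 8.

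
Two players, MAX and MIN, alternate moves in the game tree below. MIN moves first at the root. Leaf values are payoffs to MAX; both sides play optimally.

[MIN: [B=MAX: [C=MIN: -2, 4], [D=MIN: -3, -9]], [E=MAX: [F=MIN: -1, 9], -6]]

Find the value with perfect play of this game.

-2

C (MIN): min(-2, 4) = -2
D (MIN): min(-3, -9) = -9
B (MAX): max(-2, -9) = -2
F (MIN): min(-1, 9) = -1
E (MAX): max(-1, -6) = -1
Root (MIN): min(-2, -1) = -2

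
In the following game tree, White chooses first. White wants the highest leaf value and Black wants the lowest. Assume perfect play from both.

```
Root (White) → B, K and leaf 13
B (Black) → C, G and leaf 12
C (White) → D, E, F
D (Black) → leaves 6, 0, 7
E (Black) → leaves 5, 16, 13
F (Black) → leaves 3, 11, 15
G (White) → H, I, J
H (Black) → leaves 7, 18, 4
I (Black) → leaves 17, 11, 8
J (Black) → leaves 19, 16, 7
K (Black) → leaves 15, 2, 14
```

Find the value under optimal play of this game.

D (Black): min(6, 0, 7) = 0
E (Black): min(5, 16, 13) = 5
F (Black): min(3, 11, 15) = 3
C (White): max(0, 5, 3) = 5
H (Black): min(7, 18, 4) = 4
I (Black): min(17, 11, 8) = 8
J (Black): min(19, 16, 7) = 7
G (White): max(4, 8, 7) = 8
B (Black): min(5, 8, 12) = 5
K (Black): min(15, 2, 14) = 2
Root (White): max(5, 2, 13) = 13

13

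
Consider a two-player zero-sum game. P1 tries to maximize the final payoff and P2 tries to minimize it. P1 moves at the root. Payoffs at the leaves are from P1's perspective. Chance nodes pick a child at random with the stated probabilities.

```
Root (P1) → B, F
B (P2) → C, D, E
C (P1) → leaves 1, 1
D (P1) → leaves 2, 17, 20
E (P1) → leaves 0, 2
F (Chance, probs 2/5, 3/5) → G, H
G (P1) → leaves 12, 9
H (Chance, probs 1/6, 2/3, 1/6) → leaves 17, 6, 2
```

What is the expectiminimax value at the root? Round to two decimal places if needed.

C (P1): max(1, 1) = 1
D (P1): max(2, 17, 20) = 20
E (P1): max(0, 2) = 2
B (P2): min(1, 20, 2) = 1
G (P1): max(12, 9) = 12
H (Chance): 1/6·17 + 2/3·6 + 1/6·2 = 7.17
F (Chance): 2/5·12 + 3/5·7.17 = 9.1
Root (P1): max(1, 9.1) = 9.1

9.1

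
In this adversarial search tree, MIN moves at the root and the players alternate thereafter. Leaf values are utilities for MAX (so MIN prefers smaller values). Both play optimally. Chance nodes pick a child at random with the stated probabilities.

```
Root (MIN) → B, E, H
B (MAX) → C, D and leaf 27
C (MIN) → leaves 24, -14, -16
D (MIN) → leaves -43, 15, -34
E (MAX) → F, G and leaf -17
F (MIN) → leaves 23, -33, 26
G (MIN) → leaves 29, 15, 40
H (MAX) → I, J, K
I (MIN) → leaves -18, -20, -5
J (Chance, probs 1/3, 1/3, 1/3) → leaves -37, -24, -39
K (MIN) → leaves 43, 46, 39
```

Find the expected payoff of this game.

15

C (MIN): min(24, -14, -16) = -16
D (MIN): min(-43, 15, -34) = -43
B (MAX): max(-16, -43, 27) = 27
F (MIN): min(23, -33, 26) = -33
G (MIN): min(29, 15, 40) = 15
E (MAX): max(-33, 15, -17) = 15
I (MIN): min(-18, -20, -5) = -20
J (Chance): 1/3·-37 + 1/3·-24 + 1/3·-39 = -33.33
K (MIN): min(43, 46, 39) = 39
H (MAX): max(-20, -33.33, 39) = 39
Root (MIN): min(27, 15, 39) = 15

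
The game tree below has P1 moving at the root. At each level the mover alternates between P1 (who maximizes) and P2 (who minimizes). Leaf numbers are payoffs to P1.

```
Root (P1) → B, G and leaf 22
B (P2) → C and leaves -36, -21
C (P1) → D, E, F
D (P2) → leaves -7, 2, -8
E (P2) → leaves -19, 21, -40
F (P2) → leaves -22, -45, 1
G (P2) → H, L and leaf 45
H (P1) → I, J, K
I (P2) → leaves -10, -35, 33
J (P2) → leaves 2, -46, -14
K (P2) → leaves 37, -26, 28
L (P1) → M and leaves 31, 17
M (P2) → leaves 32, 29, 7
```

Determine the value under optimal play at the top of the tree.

22

D (P2): min(-7, 2, -8) = -8
E (P2): min(-19, 21, -40) = -40
F (P2): min(-22, -45, 1) = -45
C (P1): max(-8, -40, -45) = -8
B (P2): min(-8, -36, -21) = -36
I (P2): min(-10, -35, 33) = -35
J (P2): min(2, -46, -14) = -46
K (P2): min(37, -26, 28) = -26
H (P1): max(-35, -46, -26) = -26
M (P2): min(32, 29, 7) = 7
L (P1): max(7, 31, 17) = 31
G (P2): min(-26, 31, 45) = -26
Root (P1): max(-36, -26, 22) = 22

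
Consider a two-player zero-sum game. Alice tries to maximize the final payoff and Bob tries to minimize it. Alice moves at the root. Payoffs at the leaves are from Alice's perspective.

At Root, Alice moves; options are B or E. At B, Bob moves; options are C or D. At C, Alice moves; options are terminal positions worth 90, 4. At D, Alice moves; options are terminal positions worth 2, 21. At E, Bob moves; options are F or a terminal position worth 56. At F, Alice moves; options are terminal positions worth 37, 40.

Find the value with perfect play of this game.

C (Alice): max(90, 4) = 90
D (Alice): max(2, 21) = 21
B (Bob): min(90, 21) = 21
F (Alice): max(37, 40) = 40
E (Bob): min(40, 56) = 40
Root (Alice): max(21, 40) = 40

40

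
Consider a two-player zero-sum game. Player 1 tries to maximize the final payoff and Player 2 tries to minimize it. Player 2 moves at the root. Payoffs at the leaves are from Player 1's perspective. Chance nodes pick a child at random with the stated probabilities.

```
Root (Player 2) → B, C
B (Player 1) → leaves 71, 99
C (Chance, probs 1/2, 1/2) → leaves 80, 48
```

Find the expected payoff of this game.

B (Player 1): max(71, 99) = 99
C (Chance): 1/2·80 + 1/2·48 = 64
Root (Player 2): min(99, 64) = 64

64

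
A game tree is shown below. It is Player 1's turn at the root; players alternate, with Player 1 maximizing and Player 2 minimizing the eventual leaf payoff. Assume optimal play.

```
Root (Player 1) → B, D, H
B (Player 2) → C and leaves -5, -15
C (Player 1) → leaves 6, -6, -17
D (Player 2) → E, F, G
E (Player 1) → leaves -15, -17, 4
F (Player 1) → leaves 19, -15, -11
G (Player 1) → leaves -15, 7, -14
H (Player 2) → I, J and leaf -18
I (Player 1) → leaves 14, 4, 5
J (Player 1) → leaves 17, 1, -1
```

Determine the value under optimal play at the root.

C (Player 1): max(6, -6, -17) = 6
B (Player 2): min(6, -5, -15) = -15
E (Player 1): max(-15, -17, 4) = 4
F (Player 1): max(19, -15, -11) = 19
G (Player 1): max(-15, 7, -14) = 7
D (Player 2): min(4, 19, 7) = 4
I (Player 1): max(14, 4, 5) = 14
J (Player 1): max(17, 1, -1) = 17
H (Player 2): min(14, 17, -18) = -18
Root (Player 1): max(-15, 4, -18) = 4

4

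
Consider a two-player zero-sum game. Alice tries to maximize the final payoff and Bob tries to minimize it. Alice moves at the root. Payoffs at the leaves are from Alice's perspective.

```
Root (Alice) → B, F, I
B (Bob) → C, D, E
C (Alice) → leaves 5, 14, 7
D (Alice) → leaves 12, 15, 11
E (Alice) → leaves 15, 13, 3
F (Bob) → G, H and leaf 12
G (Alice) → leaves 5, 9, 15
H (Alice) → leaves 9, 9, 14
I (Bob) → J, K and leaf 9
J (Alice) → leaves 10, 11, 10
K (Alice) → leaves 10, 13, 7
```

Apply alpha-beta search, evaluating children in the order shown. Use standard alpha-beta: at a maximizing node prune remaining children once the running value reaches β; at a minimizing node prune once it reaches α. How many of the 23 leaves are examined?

C [α=-∞,β=+∞]: v=14
D [α=-∞,β=14]: v=15 after child 2 ≥ β → β-cutoff, skip 1
E [α=-∞,β=14]: v=15 after child 1 ≥ β → β-cutoff, skip 2
B [α=-∞,β=+∞]: v=14
G [α=14,β=+∞]: v=15
H [α=14,β=15]: v=14
F [α=14,β=+∞]: v=14 after child 2 ≤ α → α-cutoff, skip 1
J [α=14,β=+∞]: v=11
I [α=14,β=+∞]: v=11 after child 1 ≤ α → α-cutoff, skip 2
Root [α=-∞,β=+∞]: v=14
Leaves evaluated: 15 of 23.

15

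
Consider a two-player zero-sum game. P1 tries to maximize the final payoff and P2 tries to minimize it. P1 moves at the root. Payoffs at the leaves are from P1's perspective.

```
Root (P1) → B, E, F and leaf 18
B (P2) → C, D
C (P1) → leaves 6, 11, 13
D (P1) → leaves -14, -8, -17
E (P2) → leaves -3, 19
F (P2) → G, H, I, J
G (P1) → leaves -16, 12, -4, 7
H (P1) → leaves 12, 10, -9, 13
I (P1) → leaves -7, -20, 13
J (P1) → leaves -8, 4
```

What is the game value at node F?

G: max(-16, 12, -4, 7) = 12
H: max(12, 10, -9, 13) = 13
I: max(-7, -20, 13) = 13
J: max(-8, 4) = 4
F: min(12, 13, 13, 4) = 4

4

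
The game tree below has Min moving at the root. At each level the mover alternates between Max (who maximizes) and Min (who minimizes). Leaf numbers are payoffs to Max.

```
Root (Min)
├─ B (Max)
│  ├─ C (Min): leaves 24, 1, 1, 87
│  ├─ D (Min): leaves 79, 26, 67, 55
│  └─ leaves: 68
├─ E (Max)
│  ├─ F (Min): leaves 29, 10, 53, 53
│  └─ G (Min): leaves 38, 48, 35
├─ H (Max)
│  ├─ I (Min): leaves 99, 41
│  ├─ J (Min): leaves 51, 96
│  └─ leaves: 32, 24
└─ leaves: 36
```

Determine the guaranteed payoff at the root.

C (Min): min(24, 1, 1, 87) = 1
D (Min): min(79, 26, 67, 55) = 26
B (Max): max(1, 26, 68) = 68
F (Min): min(29, 10, 53, 53) = 10
G (Min): min(38, 48, 35) = 35
E (Max): max(10, 35) = 35
I (Min): min(99, 41) = 41
J (Min): min(51, 96) = 51
H (Max): max(41, 51, 32, 24) = 51
Root (Min): min(68, 35, 51, 36) = 35

35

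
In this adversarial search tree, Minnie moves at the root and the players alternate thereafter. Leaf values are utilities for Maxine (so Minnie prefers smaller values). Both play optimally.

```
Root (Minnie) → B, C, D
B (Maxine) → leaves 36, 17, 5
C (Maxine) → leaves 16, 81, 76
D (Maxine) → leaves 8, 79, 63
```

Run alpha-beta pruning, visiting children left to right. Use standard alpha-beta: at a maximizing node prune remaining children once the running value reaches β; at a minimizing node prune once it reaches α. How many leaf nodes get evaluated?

B [α=-∞,β=+∞]: v=36
C [α=-∞,β=36]: v=81 after child 2 ≥ β → β-cutoff, skip 1
D [α=-∞,β=36]: v=79 after child 2 ≥ β → β-cutoff, skip 1
Root [α=-∞,β=+∞]: v=36
Leaves evaluated: 7 of 9.

7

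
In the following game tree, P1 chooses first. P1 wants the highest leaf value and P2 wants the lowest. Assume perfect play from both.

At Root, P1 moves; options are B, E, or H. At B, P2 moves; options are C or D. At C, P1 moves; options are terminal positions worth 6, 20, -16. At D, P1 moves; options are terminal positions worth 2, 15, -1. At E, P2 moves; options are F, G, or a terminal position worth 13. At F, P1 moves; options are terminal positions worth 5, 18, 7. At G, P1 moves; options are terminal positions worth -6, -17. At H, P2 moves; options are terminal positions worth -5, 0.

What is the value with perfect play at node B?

15

C: max(6, 20, -16) = 20
D: max(2, 15, -1) = 15
B: min(20, 15) = 15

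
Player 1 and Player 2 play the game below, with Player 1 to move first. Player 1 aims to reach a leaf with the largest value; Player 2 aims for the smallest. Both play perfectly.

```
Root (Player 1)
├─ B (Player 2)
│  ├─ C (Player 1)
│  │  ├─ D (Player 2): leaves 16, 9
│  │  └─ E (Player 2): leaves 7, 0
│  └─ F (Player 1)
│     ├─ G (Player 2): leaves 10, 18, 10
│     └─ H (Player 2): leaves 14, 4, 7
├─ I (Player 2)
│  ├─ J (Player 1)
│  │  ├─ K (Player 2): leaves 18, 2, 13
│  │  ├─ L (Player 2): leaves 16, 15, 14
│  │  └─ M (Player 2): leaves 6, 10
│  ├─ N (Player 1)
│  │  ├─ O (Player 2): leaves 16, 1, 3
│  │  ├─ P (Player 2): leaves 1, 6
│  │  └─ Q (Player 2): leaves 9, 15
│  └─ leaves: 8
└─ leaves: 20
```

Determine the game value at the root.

20

D (Player 2): min(16, 9) = 9
E (Player 2): min(7, 0) = 0
C (Player 1): max(9, 0) = 9
G (Player 2): min(10, 18, 10) = 10
H (Player 2): min(14, 4, 7) = 4
F (Player 1): max(10, 4) = 10
B (Player 2): min(9, 10) = 9
K (Player 2): min(18, 2, 13) = 2
L (Player 2): min(16, 15, 14) = 14
M (Player 2): min(6, 10) = 6
J (Player 1): max(2, 14, 6) = 14
O (Player 2): min(16, 1, 3) = 1
P (Player 2): min(1, 6) = 1
Q (Player 2): min(9, 15) = 9
N (Player 1): max(1, 1, 9) = 9
I (Player 2): min(14, 9, 8) = 8
Root (Player 1): max(9, 8, 20) = 20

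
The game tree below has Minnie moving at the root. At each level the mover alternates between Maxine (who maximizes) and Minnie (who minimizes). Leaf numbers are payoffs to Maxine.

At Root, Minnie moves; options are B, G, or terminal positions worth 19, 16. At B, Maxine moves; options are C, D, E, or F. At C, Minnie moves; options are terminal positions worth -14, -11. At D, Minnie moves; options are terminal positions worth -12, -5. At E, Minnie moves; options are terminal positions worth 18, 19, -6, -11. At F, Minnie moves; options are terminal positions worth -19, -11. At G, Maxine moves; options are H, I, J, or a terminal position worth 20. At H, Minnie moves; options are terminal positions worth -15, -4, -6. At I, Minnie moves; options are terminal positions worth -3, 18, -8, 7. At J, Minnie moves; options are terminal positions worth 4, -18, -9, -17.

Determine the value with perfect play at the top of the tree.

-11

C (Minnie): min(-14, -11) = -14
D (Minnie): min(-12, -5) = -12
E (Minnie): min(18, 19, -6, -11) = -11
F (Minnie): min(-19, -11) = -19
B (Maxine): max(-14, -12, -11, -19) = -11
H (Minnie): min(-15, -4, -6) = -15
I (Minnie): min(-3, 18, -8, 7) = -8
J (Minnie): min(4, -18, -9, -17) = -18
G (Maxine): max(-15, -8, -18, 20) = 20
Root (Minnie): min(-11, 20, 19, 16) = -11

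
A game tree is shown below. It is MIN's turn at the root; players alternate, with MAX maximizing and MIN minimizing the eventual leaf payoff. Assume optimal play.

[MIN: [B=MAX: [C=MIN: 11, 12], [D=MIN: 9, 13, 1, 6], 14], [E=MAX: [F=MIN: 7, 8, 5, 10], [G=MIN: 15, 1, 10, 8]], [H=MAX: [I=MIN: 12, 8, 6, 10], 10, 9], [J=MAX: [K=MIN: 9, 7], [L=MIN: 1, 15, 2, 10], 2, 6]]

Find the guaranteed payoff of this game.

5

C (MIN): min(11, 12) = 11
D (MIN): min(9, 13, 1, 6) = 1
B (MAX): max(11, 1, 14) = 14
F (MIN): min(7, 8, 5, 10) = 5
G (MIN): min(15, 1, 10, 8) = 1
E (MAX): max(5, 1) = 5
I (MIN): min(12, 8, 6, 10) = 6
H (MAX): max(6, 10, 9) = 10
K (MIN): min(9, 7) = 7
L (MIN): min(1, 15, 2, 10) = 1
J (MAX): max(7, 1, 2, 6) = 7
Root (MIN): min(14, 5, 10, 7) = 5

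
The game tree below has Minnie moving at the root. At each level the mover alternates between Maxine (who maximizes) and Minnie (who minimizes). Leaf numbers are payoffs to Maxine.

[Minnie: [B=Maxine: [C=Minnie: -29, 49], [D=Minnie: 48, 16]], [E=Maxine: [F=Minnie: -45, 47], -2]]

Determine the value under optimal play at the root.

-2

C (Minnie): min(-29, 49) = -29
D (Minnie): min(48, 16) = 16
B (Maxine): max(-29, 16) = 16
F (Minnie): min(-45, 47) = -45
E (Maxine): max(-45, -2) = -2
Root (Minnie): min(16, -2) = -2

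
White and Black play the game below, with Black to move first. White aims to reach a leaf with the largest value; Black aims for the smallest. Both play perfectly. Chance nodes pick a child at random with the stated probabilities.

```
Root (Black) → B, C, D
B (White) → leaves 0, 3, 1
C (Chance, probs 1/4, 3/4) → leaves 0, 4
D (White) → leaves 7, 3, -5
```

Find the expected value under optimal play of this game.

B (White): max(0, 3, 1) = 3
C (Chance): 1/4·0 + 3/4·4 = 3
D (White): max(7, 3, -5) = 7
Root (Black): min(3, 3, 7) = 3

3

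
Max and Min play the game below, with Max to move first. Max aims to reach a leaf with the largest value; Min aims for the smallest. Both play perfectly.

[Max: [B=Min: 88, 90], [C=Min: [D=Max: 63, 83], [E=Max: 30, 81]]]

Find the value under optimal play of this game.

88

B (Min): min(88, 90) = 88
D (Max): max(63, 83) = 83
E (Max): max(30, 81) = 81
C (Min): min(83, 81) = 81
Root (Max): max(88, 81) = 88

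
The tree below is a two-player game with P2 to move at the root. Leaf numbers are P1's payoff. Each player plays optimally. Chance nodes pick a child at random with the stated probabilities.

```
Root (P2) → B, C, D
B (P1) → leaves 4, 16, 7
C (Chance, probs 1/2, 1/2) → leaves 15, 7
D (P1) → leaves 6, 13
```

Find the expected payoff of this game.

B (P1): max(4, 16, 7) = 16
C (Chance): 1/2·15 + 1/2·7 = 11
D (P1): max(6, 13) = 13
Root (P2): min(16, 11, 13) = 11

11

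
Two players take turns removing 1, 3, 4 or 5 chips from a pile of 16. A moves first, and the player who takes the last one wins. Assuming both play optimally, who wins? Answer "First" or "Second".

Second

W/L table (W = player to move can force a win):
i:   0  1  2  3  4  5  6  7  8  9 10 11 12 13 14 15 16
     L  W  L  W  W  W  W  W  L  W  L  W  W  W  W  W  L
Position 16 is L, so the second player wins.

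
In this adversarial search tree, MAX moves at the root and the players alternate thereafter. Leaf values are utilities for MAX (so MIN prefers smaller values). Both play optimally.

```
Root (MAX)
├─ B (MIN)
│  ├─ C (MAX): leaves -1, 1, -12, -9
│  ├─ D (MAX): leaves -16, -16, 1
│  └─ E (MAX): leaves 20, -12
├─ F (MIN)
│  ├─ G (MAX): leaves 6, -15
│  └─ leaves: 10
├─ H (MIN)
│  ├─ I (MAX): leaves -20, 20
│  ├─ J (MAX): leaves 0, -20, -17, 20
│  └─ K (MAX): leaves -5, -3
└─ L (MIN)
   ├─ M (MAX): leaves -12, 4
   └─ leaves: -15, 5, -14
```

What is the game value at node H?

-3

I: max(-20, 20) = 20
J: max(0, -20, -17, 20) = 20
K: max(-5, -3) = -3
H: min(20, 20, -3) = -3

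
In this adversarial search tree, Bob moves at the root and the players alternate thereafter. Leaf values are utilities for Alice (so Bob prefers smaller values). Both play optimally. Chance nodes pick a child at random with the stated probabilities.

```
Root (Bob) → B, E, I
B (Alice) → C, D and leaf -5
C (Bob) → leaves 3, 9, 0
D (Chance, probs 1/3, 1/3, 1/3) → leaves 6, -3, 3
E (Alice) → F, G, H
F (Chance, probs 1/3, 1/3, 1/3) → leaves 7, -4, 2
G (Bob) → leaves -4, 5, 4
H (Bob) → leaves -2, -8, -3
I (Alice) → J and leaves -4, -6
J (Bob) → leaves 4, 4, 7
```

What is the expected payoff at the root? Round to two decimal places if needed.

C (Bob): min(3, 9, 0) = 0
D (Chance): 1/3·6 + 1/3·-3 + 1/3·3 = 2
B (Alice): max(0, 2, -5) = 2
F (Chance): 1/3·7 + 1/3·-4 + 1/3·2 = 1.67
G (Bob): min(-4, 5, 4) = -4
H (Bob): min(-2, -8, -3) = -8
E (Alice): max(1.67, -4, -8) = 1.67
J (Bob): min(4, 4, 7) = 4
I (Alice): max(4, -4, -6) = 4
Root (Bob): min(2, 1.67, 4) = 1.67

1.67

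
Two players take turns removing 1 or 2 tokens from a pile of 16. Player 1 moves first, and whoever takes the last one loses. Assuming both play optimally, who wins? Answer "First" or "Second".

Second

i:   0  1  2  3  4  5  6  7  8  9 10 11 12 13 14 15 16
     W  L  W  W  L  W  W  L  W  W  L  W  W  L  W  W  L
Position 16 is L, so the second player wins.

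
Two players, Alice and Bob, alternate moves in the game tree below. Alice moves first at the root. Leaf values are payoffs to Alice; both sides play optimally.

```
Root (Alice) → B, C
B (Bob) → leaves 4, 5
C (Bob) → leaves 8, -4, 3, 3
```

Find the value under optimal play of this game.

4

B (Bob): min(4, 5) = 4
C (Bob): min(8, -4, 3, 3) = -4
Root (Alice): max(4, -4) = 4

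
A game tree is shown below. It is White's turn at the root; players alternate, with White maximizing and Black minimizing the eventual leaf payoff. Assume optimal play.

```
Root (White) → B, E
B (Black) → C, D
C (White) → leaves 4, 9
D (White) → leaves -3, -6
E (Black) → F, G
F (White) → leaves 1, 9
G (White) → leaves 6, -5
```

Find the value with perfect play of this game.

6

C (White): max(4, 9) = 9
D (White): max(-3, -6) = -3
B (Black): min(9, -3) = -3
F (White): max(1, 9) = 9
G (White): max(6, -5) = 6
E (Black): min(9, 6) = 6
Root (White): max(-3, 6) = 6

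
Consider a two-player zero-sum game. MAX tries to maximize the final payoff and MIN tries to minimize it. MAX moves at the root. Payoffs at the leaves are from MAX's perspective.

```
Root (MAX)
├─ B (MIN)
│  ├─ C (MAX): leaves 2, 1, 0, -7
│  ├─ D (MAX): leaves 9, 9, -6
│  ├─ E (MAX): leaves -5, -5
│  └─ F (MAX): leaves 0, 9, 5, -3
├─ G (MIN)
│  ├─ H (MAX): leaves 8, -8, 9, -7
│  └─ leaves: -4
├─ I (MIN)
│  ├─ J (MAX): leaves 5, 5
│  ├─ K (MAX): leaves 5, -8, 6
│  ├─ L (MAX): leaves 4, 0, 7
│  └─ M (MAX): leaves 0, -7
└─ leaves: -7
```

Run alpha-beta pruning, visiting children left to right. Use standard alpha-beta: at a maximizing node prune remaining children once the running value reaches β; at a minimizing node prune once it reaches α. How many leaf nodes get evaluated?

22

C [α=-∞,β=+∞]: v=2
D [α=-∞,β=2]: v=9 after child 1 ≥ β → β-cutoff, skip 2
E [α=-∞,β=2]: v=-5
F [α=-∞,β=-5]: v=0 after child 1 ≥ β → β-cutoff, skip 3
B [α=-∞,β=+∞]: v=-5
H [α=-5,β=+∞]: v=9
G [α=-5,β=+∞]: v=-4
J [α=-4,β=+∞]: v=5
K [α=-4,β=5]: v=5 after child 1 ≥ β → β-cutoff, skip 2
L [α=-4,β=5]: v=7
M [α=-4,β=5]: v=0
I [α=-4,β=+∞]: v=0
Root [α=-∞,β=+∞]: v=0
Leaves evaluated: 22 of 29.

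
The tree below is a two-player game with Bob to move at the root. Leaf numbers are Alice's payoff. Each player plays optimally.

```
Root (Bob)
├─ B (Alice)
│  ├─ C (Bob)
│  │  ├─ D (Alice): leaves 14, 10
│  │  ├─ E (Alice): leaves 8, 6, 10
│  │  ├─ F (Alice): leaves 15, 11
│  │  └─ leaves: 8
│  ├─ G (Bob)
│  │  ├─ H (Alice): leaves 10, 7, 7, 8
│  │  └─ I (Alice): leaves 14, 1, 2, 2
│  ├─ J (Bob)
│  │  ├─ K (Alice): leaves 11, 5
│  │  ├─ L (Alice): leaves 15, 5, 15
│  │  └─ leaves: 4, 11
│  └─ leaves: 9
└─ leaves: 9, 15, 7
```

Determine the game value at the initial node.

D (Alice): max(14, 10) = 14
E (Alice): max(8, 6, 10) = 10
F (Alice): max(15, 11) = 15
C (Bob): min(14, 10, 15, 8) = 8
H (Alice): max(10, 7, 7, 8) = 10
I (Alice): max(14, 1, 2, 2) = 14
G (Bob): min(10, 14) = 10
K (Alice): max(11, 5) = 11
L (Alice): max(15, 5, 15) = 15
J (Bob): min(11, 15, 4, 11) = 4
B (Alice): max(8, 10, 4, 9) = 10
Root (Bob): min(10, 9, 15, 7) = 7

7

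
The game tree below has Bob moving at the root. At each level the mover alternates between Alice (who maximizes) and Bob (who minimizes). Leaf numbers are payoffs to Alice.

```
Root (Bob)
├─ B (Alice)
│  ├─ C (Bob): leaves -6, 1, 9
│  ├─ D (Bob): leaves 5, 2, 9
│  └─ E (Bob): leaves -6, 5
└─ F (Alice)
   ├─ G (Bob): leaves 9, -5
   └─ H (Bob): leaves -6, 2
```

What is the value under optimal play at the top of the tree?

C (Bob): min(-6, 1, 9) = -6
D (Bob): min(5, 2, 9) = 2
E (Bob): min(-6, 5) = -6
B (Alice): max(-6, 2, -6) = 2
G (Bob): min(9, -5) = -5
H (Bob): min(-6, 2) = -6
F (Alice): max(-5, -6) = -5
Root (Bob): min(2, -5) = -5

-5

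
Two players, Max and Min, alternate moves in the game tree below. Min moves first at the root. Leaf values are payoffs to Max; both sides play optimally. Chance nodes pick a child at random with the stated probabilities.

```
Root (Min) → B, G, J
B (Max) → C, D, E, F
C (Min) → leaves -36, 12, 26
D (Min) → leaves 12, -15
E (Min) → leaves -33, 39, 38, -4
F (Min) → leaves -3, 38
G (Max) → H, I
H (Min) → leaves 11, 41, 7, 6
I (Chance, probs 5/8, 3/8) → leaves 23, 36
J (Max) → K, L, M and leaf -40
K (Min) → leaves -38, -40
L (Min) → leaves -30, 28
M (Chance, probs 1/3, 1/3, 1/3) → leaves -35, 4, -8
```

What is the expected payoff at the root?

-13

C (Min): min(-36, 12, 26) = -36
D (Min): min(12, -15) = -15
E (Min): min(-33, 39, 38, -4) = -33
F (Min): min(-3, 38) = -3
B (Max): max(-36, -15, -33, -3) = -3
H (Min): min(11, 41, 7, 6) = 6
I (Chance): 5/8·23 + 3/8·36 = 27.88
G (Max): max(6, 27.88) = 27.88
K (Min): min(-38, -40) = -40
L (Min): min(-30, 28) = -30
M (Chance): 1/3·-35 + 1/3·4 + 1/3·-8 = -13
J (Max): max(-40, -30, -13, -40) = -13
Root (Min): min(-3, 27.88, -13) = -13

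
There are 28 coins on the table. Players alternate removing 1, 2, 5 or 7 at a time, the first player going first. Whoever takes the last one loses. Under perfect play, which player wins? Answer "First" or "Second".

i:   0  1  2  3  4  5  6  7  8  9 10 11 12 13 14 15 16 17 18 19 20 21 22 23 24 25 26 27 28
     W  L  W  W  L  W  W  L  W  W  L  W  W  L  W  W  L  W  W  L  W  W  L  W  W  L  W  W  L
Position 28 is L, so the second player wins.

Second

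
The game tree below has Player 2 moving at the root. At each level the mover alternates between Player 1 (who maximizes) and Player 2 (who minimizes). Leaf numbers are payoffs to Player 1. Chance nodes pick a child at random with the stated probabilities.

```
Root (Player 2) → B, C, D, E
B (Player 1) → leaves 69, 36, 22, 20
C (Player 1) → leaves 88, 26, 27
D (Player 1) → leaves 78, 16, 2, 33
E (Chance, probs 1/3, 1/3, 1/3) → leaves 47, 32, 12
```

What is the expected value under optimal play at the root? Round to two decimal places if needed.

B (Player 1): max(69, 36, 22, 20) = 69
C (Player 1): max(88, 26, 27) = 88
D (Player 1): max(78, 16, 2, 33) = 78
E (Chance): 1/3·47 + 1/3·32 + 1/3·12 = 30.33
Root (Player 2): min(69, 88, 78, 30.33) = 30.33

30.33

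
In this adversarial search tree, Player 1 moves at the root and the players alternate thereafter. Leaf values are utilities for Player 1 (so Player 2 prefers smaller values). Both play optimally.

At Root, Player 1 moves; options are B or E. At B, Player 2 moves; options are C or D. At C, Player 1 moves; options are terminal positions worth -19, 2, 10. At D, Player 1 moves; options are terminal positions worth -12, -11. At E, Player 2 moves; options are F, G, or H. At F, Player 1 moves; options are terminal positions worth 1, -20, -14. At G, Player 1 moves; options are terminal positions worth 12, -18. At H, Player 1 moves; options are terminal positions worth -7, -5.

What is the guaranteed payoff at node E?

F: max(1, -20, -14) = 1
G: max(12, -18) = 12
H: max(-7, -5) = -5
E: min(1, 12, -5) = -5

-5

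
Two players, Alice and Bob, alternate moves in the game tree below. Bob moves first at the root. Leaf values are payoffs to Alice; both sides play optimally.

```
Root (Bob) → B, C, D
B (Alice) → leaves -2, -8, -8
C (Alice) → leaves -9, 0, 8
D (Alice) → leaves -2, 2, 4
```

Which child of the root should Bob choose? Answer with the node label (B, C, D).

B (Alice): max(-2, -8, -8) = -2
C (Alice): max(-9, 0, 8) = 8
D (Alice): max(-2, 2, 4) = 4
Root (Bob): min(-2, 8, 4) = -2
Bob picks the child with the lowest value: B (value -2).

B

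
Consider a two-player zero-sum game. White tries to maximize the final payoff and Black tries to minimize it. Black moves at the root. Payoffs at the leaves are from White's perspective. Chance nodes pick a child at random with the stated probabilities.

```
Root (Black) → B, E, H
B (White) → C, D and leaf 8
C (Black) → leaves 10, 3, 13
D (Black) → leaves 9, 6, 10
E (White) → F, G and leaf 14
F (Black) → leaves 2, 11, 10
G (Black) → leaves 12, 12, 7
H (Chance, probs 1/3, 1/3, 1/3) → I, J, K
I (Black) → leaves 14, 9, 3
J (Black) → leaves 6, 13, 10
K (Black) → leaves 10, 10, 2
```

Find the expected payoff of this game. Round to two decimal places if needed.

C (Black): min(10, 3, 13) = 3
D (Black): min(9, 6, 10) = 6
B (White): max(3, 6, 8) = 8
F (Black): min(2, 11, 10) = 2
G (Black): min(12, 12, 7) = 7
E (White): max(2, 7, 14) = 14
I (Black): min(14, 9, 3) = 3
J (Black): min(6, 13, 10) = 6
K (Black): min(10, 10, 2) = 2
H (Chance): 1/3·3 + 1/3·6 + 1/3·2 = 3.67
Root (Black): min(8, 14, 3.67) = 3.67

3.67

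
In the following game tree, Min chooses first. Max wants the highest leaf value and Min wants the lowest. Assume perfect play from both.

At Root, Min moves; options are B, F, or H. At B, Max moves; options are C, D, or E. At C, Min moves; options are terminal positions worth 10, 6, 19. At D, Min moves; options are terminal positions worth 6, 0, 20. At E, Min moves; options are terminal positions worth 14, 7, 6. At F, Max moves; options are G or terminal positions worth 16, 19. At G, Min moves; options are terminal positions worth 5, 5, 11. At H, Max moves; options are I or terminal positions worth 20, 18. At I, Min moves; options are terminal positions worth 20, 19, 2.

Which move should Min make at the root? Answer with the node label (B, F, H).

C (Min): min(10, 6, 19) = 6
D (Min): min(6, 0, 20) = 0
E (Min): min(14, 7, 6) = 6
B (Max): max(6, 0, 6) = 6
G (Min): min(5, 5, 11) = 5
F (Max): max(5, 16, 19) = 19
I (Min): min(20, 19, 2) = 2
H (Max): max(2, 20, 18) = 20
Root (Min): min(6, 19, 20) = 6
Min picks the child with the lowest value: B (value 6).

B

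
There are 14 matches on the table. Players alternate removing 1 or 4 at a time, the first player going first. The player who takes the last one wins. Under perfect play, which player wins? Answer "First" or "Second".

First

W/L table (W = player to move can force a win):
i:   0  1  2  3  4  5  6  7  8  9 10 11 12 13 14
     L  W  L  W  W  L  W  L  W  W  L  W  L  W  W
Position 14 is W, so the first player wins.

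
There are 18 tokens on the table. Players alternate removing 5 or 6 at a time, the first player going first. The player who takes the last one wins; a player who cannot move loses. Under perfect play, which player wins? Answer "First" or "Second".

i:   0  1  2  3  4  5  6  7  8  9 10 11 12 13 14 15 16 17 18
     L  L  L  L  L  W  W  W  W  W  W  L  L  L  L  L  W  W  W
Position 18 is W, so the first player wins.

First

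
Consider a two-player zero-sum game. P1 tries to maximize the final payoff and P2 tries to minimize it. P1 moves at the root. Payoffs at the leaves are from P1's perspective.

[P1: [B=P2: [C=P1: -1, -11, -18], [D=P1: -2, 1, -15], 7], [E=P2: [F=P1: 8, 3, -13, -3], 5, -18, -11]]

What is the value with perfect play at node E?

-18

F: max(8, 3, -13, -3) = 8
E: min(8, 5, -18, -11) = -18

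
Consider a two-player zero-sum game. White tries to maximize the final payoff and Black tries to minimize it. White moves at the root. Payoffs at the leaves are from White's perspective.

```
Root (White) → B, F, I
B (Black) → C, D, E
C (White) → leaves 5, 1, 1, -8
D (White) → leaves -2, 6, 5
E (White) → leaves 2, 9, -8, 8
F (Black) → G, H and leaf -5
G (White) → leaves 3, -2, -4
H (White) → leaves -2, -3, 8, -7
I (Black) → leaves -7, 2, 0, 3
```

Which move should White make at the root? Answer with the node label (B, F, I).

B

C (White): max(5, 1, 1, -8) = 5
D (White): max(-2, 6, 5) = 6
E (White): max(2, 9, -8, 8) = 9
B (Black): min(5, 6, 9) = 5
G (White): max(3, -2, -4) = 3
H (White): max(-2, -3, 8, -7) = 8
F (Black): min(3, 8, -5) = -5
I (Black): min(-7, 2, 0, 3) = -7
Root (White): max(5, -5, -7) = 5
White picks the child with the highest value: B (value 5).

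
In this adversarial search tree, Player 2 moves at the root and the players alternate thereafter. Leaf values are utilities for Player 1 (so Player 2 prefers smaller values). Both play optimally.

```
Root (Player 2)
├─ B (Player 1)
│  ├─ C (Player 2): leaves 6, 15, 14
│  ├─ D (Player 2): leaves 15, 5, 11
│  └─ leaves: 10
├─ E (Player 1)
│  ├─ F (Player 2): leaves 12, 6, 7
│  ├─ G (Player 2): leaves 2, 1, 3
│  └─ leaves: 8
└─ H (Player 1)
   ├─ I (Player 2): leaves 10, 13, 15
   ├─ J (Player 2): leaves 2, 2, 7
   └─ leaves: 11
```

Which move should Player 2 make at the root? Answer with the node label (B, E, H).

C (Player 2): min(6, 15, 14) = 6
D (Player 2): min(15, 5, 11) = 5
B (Player 1): max(6, 5, 10) = 10
F (Player 2): min(12, 6, 7) = 6
G (Player 2): min(2, 1, 3) = 1
E (Player 1): max(6, 1, 8) = 8
I (Player 2): min(10, 13, 15) = 10
J (Player 2): min(2, 2, 7) = 2
H (Player 1): max(10, 2, 11) = 11
Root (Player 2): min(10, 8, 11) = 8
Player 2 picks the child with the lowest value: E (value 8).

E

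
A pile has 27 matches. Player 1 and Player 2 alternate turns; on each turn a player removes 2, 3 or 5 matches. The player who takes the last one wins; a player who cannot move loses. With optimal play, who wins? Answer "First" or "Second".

Mark each pile size as W (mover wins) or L (mover loses):
i:   0  1  2  3  4  5  6  7  8  9 10 11 12 13 14 15 16 17 18 19 20 21 22 23 24 25 26 27
     L  L  W  W  W  W  W  L  L  W  W  W  W  W  L  L  W  W  W  W  W  L  L  W  W  W  W  W
Position 27 is W, so the first player wins.

First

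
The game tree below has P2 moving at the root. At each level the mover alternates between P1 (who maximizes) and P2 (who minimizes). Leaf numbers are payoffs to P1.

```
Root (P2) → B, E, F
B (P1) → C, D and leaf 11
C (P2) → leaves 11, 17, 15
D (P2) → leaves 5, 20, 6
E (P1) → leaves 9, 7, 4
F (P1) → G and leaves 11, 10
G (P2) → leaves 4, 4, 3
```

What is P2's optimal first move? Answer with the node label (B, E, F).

C (P2): min(11, 17, 15) = 11
D (P2): min(5, 20, 6) = 5
B (P1): max(11, 5, 11) = 11
E (P1): max(9, 7, 4) = 9
G (P2): min(4, 4, 3) = 3
F (P1): max(3, 11, 10) = 11
Root (P2): min(11, 9, 11) = 9
P2 picks the child with the lowest value: E (value 9).

E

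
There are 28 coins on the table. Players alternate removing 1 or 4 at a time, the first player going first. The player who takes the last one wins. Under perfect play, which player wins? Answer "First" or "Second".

First

Positions where the player to move wins (W) vs loses (L):
i:   0  1  2  3  4  5  6  7  8  9 10 11 12 13 14 15 16 17 18 19 20 21 22 23 24 25 26 27 28
     L  W  L  W  W  L  W  L  W  W  L  W  L  W  W  L  W  L  W  W  L  W  L  W  W  L  W  L  W
Position 28 is W, so the first player wins.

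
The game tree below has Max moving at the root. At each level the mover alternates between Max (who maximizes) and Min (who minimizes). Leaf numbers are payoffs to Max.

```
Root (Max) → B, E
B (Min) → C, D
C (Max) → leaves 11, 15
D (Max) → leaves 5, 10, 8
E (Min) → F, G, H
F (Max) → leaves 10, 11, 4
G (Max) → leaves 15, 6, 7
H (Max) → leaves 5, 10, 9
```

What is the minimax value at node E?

10

F: max(10, 11, 4) = 11
G: max(15, 6, 7) = 15
H: max(5, 10, 9) = 10
E: min(11, 15, 10) = 10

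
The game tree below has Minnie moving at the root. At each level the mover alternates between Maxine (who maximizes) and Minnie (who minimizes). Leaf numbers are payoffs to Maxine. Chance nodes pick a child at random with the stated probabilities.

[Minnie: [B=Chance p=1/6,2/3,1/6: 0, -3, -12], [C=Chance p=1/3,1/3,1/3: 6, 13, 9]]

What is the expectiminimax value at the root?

B (Chance): 1/6·0 + 2/3·-3 + 1/6·-12 = -4
C (Chance): 1/3·6 + 1/3·13 + 1/3·9 = 9.33
Root (Minnie): min(-4, 9.33) = -4

-4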